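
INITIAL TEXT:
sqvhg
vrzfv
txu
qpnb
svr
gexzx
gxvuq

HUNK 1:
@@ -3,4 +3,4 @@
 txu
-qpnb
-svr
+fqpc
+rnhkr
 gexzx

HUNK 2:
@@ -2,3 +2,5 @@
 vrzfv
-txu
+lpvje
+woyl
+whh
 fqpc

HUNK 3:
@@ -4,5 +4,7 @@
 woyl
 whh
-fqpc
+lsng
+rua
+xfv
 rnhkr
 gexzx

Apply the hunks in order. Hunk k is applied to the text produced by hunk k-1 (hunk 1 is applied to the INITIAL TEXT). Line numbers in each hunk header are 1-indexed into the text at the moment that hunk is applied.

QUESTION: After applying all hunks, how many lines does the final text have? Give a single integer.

Hunk 1: at line 3 remove [qpnb,svr] add [fqpc,rnhkr] -> 7 lines: sqvhg vrzfv txu fqpc rnhkr gexzx gxvuq
Hunk 2: at line 2 remove [txu] add [lpvje,woyl,whh] -> 9 lines: sqvhg vrzfv lpvje woyl whh fqpc rnhkr gexzx gxvuq
Hunk 3: at line 4 remove [fqpc] add [lsng,rua,xfv] -> 11 lines: sqvhg vrzfv lpvje woyl whh lsng rua xfv rnhkr gexzx gxvuq
Final line count: 11

Answer: 11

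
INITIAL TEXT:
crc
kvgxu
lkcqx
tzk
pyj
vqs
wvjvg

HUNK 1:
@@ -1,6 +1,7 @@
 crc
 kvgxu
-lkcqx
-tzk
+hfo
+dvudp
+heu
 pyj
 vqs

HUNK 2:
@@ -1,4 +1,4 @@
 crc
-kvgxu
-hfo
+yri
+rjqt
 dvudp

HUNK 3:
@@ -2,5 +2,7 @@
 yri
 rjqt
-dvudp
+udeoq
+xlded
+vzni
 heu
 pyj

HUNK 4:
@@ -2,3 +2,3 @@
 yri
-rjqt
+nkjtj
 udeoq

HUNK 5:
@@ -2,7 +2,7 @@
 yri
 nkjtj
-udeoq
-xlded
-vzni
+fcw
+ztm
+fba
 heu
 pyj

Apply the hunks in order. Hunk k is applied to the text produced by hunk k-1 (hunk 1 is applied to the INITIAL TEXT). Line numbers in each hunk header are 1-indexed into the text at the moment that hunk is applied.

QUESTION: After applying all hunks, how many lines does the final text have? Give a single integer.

Hunk 1: at line 1 remove [lkcqx,tzk] add [hfo,dvudp,heu] -> 8 lines: crc kvgxu hfo dvudp heu pyj vqs wvjvg
Hunk 2: at line 1 remove [kvgxu,hfo] add [yri,rjqt] -> 8 lines: crc yri rjqt dvudp heu pyj vqs wvjvg
Hunk 3: at line 2 remove [dvudp] add [udeoq,xlded,vzni] -> 10 lines: crc yri rjqt udeoq xlded vzni heu pyj vqs wvjvg
Hunk 4: at line 2 remove [rjqt] add [nkjtj] -> 10 lines: crc yri nkjtj udeoq xlded vzni heu pyj vqs wvjvg
Hunk 5: at line 2 remove [udeoq,xlded,vzni] add [fcw,ztm,fba] -> 10 lines: crc yri nkjtj fcw ztm fba heu pyj vqs wvjvg
Final line count: 10

Answer: 10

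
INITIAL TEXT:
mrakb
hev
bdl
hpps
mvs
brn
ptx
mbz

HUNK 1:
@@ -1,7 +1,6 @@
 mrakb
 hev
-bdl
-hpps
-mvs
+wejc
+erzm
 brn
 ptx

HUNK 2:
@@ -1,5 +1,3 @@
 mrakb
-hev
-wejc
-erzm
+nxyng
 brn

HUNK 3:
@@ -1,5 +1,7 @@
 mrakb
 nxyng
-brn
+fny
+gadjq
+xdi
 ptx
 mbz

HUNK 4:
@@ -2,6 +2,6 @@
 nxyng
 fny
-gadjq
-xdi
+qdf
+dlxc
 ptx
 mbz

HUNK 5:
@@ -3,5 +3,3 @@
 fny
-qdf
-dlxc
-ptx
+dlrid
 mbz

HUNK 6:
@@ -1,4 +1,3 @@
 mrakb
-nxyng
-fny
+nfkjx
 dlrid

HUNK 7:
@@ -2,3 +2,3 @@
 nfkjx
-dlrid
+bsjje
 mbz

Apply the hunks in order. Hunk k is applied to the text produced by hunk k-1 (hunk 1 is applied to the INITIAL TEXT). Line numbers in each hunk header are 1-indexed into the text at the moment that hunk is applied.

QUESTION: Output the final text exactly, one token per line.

Answer: mrakb
nfkjx
bsjje
mbz

Derivation:
Hunk 1: at line 1 remove [bdl,hpps,mvs] add [wejc,erzm] -> 7 lines: mrakb hev wejc erzm brn ptx mbz
Hunk 2: at line 1 remove [hev,wejc,erzm] add [nxyng] -> 5 lines: mrakb nxyng brn ptx mbz
Hunk 3: at line 1 remove [brn] add [fny,gadjq,xdi] -> 7 lines: mrakb nxyng fny gadjq xdi ptx mbz
Hunk 4: at line 2 remove [gadjq,xdi] add [qdf,dlxc] -> 7 lines: mrakb nxyng fny qdf dlxc ptx mbz
Hunk 5: at line 3 remove [qdf,dlxc,ptx] add [dlrid] -> 5 lines: mrakb nxyng fny dlrid mbz
Hunk 6: at line 1 remove [nxyng,fny] add [nfkjx] -> 4 lines: mrakb nfkjx dlrid mbz
Hunk 7: at line 2 remove [dlrid] add [bsjje] -> 4 lines: mrakb nfkjx bsjje mbz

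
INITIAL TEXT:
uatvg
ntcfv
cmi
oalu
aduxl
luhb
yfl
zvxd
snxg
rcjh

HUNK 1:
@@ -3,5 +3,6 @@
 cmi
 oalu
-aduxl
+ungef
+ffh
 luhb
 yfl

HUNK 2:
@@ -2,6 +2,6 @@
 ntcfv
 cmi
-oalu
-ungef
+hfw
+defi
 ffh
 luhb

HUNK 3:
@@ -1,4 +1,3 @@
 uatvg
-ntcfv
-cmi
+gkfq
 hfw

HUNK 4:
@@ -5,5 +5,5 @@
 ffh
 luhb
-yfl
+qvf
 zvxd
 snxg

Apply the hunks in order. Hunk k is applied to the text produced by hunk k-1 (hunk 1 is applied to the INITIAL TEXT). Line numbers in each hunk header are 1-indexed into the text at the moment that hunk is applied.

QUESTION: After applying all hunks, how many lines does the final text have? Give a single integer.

Hunk 1: at line 3 remove [aduxl] add [ungef,ffh] -> 11 lines: uatvg ntcfv cmi oalu ungef ffh luhb yfl zvxd snxg rcjh
Hunk 2: at line 2 remove [oalu,ungef] add [hfw,defi] -> 11 lines: uatvg ntcfv cmi hfw defi ffh luhb yfl zvxd snxg rcjh
Hunk 3: at line 1 remove [ntcfv,cmi] add [gkfq] -> 10 lines: uatvg gkfq hfw defi ffh luhb yfl zvxd snxg rcjh
Hunk 4: at line 5 remove [yfl] add [qvf] -> 10 lines: uatvg gkfq hfw defi ffh luhb qvf zvxd snxg rcjh
Final line count: 10

Answer: 10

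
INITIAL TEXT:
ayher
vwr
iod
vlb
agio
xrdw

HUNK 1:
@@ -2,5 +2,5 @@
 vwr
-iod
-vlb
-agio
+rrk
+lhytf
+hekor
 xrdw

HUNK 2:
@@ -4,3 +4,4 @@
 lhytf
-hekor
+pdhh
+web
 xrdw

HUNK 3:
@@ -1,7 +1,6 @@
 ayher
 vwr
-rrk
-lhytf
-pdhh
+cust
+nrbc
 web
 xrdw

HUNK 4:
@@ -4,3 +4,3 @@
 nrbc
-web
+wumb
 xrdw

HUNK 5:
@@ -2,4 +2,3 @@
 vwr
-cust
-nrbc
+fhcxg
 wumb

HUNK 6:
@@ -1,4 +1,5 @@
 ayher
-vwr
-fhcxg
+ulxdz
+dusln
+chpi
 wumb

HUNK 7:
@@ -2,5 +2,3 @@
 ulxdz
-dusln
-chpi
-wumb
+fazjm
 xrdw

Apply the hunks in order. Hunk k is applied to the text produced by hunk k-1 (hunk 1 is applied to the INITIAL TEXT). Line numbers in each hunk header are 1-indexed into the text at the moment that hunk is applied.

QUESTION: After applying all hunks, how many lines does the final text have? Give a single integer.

Hunk 1: at line 2 remove [iod,vlb,agio] add [rrk,lhytf,hekor] -> 6 lines: ayher vwr rrk lhytf hekor xrdw
Hunk 2: at line 4 remove [hekor] add [pdhh,web] -> 7 lines: ayher vwr rrk lhytf pdhh web xrdw
Hunk 3: at line 1 remove [rrk,lhytf,pdhh] add [cust,nrbc] -> 6 lines: ayher vwr cust nrbc web xrdw
Hunk 4: at line 4 remove [web] add [wumb] -> 6 lines: ayher vwr cust nrbc wumb xrdw
Hunk 5: at line 2 remove [cust,nrbc] add [fhcxg] -> 5 lines: ayher vwr fhcxg wumb xrdw
Hunk 6: at line 1 remove [vwr,fhcxg] add [ulxdz,dusln,chpi] -> 6 lines: ayher ulxdz dusln chpi wumb xrdw
Hunk 7: at line 2 remove [dusln,chpi,wumb] add [fazjm] -> 4 lines: ayher ulxdz fazjm xrdw
Final line count: 4

Answer: 4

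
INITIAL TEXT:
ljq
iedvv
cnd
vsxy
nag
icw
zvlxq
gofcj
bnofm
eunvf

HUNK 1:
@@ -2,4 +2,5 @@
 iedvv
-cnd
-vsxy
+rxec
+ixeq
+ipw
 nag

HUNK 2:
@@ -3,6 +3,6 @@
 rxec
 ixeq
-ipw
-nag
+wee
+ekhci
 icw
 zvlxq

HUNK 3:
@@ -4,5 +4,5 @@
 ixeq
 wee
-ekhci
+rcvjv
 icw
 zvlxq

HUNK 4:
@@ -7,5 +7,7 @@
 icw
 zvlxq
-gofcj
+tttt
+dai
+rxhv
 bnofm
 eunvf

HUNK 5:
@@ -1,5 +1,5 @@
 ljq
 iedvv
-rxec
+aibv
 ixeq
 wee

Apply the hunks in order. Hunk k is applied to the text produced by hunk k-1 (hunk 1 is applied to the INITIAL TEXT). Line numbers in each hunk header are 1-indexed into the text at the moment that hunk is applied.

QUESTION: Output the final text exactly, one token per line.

Answer: ljq
iedvv
aibv
ixeq
wee
rcvjv
icw
zvlxq
tttt
dai
rxhv
bnofm
eunvf

Derivation:
Hunk 1: at line 2 remove [cnd,vsxy] add [rxec,ixeq,ipw] -> 11 lines: ljq iedvv rxec ixeq ipw nag icw zvlxq gofcj bnofm eunvf
Hunk 2: at line 3 remove [ipw,nag] add [wee,ekhci] -> 11 lines: ljq iedvv rxec ixeq wee ekhci icw zvlxq gofcj bnofm eunvf
Hunk 3: at line 4 remove [ekhci] add [rcvjv] -> 11 lines: ljq iedvv rxec ixeq wee rcvjv icw zvlxq gofcj bnofm eunvf
Hunk 4: at line 7 remove [gofcj] add [tttt,dai,rxhv] -> 13 lines: ljq iedvv rxec ixeq wee rcvjv icw zvlxq tttt dai rxhv bnofm eunvf
Hunk 5: at line 1 remove [rxec] add [aibv] -> 13 lines: ljq iedvv aibv ixeq wee rcvjv icw zvlxq tttt dai rxhv bnofm eunvf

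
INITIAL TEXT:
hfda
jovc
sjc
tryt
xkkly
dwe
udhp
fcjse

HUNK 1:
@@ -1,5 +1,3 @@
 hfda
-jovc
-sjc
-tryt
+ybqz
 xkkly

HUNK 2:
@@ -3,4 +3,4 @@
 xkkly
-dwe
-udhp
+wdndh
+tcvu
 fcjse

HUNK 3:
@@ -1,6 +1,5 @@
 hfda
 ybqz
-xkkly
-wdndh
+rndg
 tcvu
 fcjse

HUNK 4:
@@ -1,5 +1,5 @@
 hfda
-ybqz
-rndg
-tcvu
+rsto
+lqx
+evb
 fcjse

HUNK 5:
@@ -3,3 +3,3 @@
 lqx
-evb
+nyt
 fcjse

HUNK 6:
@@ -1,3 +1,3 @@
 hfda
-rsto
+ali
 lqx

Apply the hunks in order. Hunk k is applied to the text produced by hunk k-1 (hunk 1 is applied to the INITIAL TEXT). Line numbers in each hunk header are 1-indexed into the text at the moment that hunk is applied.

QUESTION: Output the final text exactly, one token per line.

Answer: hfda
ali
lqx
nyt
fcjse

Derivation:
Hunk 1: at line 1 remove [jovc,sjc,tryt] add [ybqz] -> 6 lines: hfda ybqz xkkly dwe udhp fcjse
Hunk 2: at line 3 remove [dwe,udhp] add [wdndh,tcvu] -> 6 lines: hfda ybqz xkkly wdndh tcvu fcjse
Hunk 3: at line 1 remove [xkkly,wdndh] add [rndg] -> 5 lines: hfda ybqz rndg tcvu fcjse
Hunk 4: at line 1 remove [ybqz,rndg,tcvu] add [rsto,lqx,evb] -> 5 lines: hfda rsto lqx evb fcjse
Hunk 5: at line 3 remove [evb] add [nyt] -> 5 lines: hfda rsto lqx nyt fcjse
Hunk 6: at line 1 remove [rsto] add [ali] -> 5 lines: hfda ali lqx nyt fcjse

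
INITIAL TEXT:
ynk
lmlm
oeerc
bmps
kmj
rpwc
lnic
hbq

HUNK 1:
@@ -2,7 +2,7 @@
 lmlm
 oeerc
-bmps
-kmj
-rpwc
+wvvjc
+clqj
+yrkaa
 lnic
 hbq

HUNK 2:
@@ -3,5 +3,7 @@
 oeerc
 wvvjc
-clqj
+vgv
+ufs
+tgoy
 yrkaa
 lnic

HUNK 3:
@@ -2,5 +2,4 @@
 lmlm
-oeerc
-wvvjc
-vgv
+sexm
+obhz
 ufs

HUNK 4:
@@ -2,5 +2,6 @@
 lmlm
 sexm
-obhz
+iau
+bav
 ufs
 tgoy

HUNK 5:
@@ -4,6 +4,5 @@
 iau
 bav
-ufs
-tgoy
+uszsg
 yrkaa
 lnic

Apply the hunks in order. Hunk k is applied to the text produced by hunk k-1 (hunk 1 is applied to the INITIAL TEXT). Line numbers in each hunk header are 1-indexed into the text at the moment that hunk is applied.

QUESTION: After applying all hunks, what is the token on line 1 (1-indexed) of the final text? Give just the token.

Answer: ynk

Derivation:
Hunk 1: at line 2 remove [bmps,kmj,rpwc] add [wvvjc,clqj,yrkaa] -> 8 lines: ynk lmlm oeerc wvvjc clqj yrkaa lnic hbq
Hunk 2: at line 3 remove [clqj] add [vgv,ufs,tgoy] -> 10 lines: ynk lmlm oeerc wvvjc vgv ufs tgoy yrkaa lnic hbq
Hunk 3: at line 2 remove [oeerc,wvvjc,vgv] add [sexm,obhz] -> 9 lines: ynk lmlm sexm obhz ufs tgoy yrkaa lnic hbq
Hunk 4: at line 2 remove [obhz] add [iau,bav] -> 10 lines: ynk lmlm sexm iau bav ufs tgoy yrkaa lnic hbq
Hunk 5: at line 4 remove [ufs,tgoy] add [uszsg] -> 9 lines: ynk lmlm sexm iau bav uszsg yrkaa lnic hbq
Final line 1: ynk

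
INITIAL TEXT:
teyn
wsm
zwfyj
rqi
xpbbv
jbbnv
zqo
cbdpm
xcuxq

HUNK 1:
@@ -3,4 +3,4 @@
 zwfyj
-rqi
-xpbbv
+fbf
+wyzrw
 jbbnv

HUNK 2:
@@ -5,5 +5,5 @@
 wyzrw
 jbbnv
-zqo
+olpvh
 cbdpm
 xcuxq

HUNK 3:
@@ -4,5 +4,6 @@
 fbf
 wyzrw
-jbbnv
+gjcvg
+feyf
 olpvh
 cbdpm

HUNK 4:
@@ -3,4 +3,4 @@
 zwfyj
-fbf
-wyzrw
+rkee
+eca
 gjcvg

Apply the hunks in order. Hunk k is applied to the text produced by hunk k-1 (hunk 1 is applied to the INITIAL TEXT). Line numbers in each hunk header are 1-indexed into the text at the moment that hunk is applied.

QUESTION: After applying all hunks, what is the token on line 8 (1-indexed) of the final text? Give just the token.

Answer: olpvh

Derivation:
Hunk 1: at line 3 remove [rqi,xpbbv] add [fbf,wyzrw] -> 9 lines: teyn wsm zwfyj fbf wyzrw jbbnv zqo cbdpm xcuxq
Hunk 2: at line 5 remove [zqo] add [olpvh] -> 9 lines: teyn wsm zwfyj fbf wyzrw jbbnv olpvh cbdpm xcuxq
Hunk 3: at line 4 remove [jbbnv] add [gjcvg,feyf] -> 10 lines: teyn wsm zwfyj fbf wyzrw gjcvg feyf olpvh cbdpm xcuxq
Hunk 4: at line 3 remove [fbf,wyzrw] add [rkee,eca] -> 10 lines: teyn wsm zwfyj rkee eca gjcvg feyf olpvh cbdpm xcuxq
Final line 8: olpvh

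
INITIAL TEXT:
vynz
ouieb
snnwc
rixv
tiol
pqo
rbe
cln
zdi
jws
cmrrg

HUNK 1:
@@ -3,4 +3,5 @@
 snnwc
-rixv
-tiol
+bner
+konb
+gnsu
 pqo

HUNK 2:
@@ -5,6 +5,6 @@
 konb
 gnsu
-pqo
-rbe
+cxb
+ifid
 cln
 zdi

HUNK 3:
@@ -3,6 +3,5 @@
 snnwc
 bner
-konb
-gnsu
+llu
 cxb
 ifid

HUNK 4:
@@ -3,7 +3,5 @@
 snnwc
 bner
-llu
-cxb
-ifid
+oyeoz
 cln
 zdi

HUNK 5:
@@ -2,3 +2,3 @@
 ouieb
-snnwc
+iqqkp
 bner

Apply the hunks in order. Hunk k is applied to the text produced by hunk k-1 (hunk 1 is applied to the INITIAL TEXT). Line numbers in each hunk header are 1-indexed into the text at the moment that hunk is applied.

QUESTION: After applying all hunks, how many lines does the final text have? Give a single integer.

Hunk 1: at line 3 remove [rixv,tiol] add [bner,konb,gnsu] -> 12 lines: vynz ouieb snnwc bner konb gnsu pqo rbe cln zdi jws cmrrg
Hunk 2: at line 5 remove [pqo,rbe] add [cxb,ifid] -> 12 lines: vynz ouieb snnwc bner konb gnsu cxb ifid cln zdi jws cmrrg
Hunk 3: at line 3 remove [konb,gnsu] add [llu] -> 11 lines: vynz ouieb snnwc bner llu cxb ifid cln zdi jws cmrrg
Hunk 4: at line 3 remove [llu,cxb,ifid] add [oyeoz] -> 9 lines: vynz ouieb snnwc bner oyeoz cln zdi jws cmrrg
Hunk 5: at line 2 remove [snnwc] add [iqqkp] -> 9 lines: vynz ouieb iqqkp bner oyeoz cln zdi jws cmrrg
Final line count: 9

Answer: 9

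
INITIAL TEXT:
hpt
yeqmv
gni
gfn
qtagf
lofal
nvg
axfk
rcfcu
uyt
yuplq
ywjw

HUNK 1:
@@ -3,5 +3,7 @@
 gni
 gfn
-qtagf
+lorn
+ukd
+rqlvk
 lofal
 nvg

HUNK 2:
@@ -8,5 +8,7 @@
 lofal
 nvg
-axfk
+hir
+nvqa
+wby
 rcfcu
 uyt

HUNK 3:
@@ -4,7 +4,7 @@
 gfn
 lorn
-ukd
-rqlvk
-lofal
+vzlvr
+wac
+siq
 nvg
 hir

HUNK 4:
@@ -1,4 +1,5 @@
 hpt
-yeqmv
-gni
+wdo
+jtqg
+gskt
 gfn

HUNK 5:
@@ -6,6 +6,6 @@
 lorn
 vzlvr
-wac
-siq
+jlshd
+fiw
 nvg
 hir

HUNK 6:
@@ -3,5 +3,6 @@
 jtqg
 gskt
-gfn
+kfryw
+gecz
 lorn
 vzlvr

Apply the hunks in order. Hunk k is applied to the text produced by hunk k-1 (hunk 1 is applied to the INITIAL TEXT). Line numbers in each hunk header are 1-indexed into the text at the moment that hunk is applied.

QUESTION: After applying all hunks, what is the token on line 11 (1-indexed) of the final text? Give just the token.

Answer: nvg

Derivation:
Hunk 1: at line 3 remove [qtagf] add [lorn,ukd,rqlvk] -> 14 lines: hpt yeqmv gni gfn lorn ukd rqlvk lofal nvg axfk rcfcu uyt yuplq ywjw
Hunk 2: at line 8 remove [axfk] add [hir,nvqa,wby] -> 16 lines: hpt yeqmv gni gfn lorn ukd rqlvk lofal nvg hir nvqa wby rcfcu uyt yuplq ywjw
Hunk 3: at line 4 remove [ukd,rqlvk,lofal] add [vzlvr,wac,siq] -> 16 lines: hpt yeqmv gni gfn lorn vzlvr wac siq nvg hir nvqa wby rcfcu uyt yuplq ywjw
Hunk 4: at line 1 remove [yeqmv,gni] add [wdo,jtqg,gskt] -> 17 lines: hpt wdo jtqg gskt gfn lorn vzlvr wac siq nvg hir nvqa wby rcfcu uyt yuplq ywjw
Hunk 5: at line 6 remove [wac,siq] add [jlshd,fiw] -> 17 lines: hpt wdo jtqg gskt gfn lorn vzlvr jlshd fiw nvg hir nvqa wby rcfcu uyt yuplq ywjw
Hunk 6: at line 3 remove [gfn] add [kfryw,gecz] -> 18 lines: hpt wdo jtqg gskt kfryw gecz lorn vzlvr jlshd fiw nvg hir nvqa wby rcfcu uyt yuplq ywjw
Final line 11: nvg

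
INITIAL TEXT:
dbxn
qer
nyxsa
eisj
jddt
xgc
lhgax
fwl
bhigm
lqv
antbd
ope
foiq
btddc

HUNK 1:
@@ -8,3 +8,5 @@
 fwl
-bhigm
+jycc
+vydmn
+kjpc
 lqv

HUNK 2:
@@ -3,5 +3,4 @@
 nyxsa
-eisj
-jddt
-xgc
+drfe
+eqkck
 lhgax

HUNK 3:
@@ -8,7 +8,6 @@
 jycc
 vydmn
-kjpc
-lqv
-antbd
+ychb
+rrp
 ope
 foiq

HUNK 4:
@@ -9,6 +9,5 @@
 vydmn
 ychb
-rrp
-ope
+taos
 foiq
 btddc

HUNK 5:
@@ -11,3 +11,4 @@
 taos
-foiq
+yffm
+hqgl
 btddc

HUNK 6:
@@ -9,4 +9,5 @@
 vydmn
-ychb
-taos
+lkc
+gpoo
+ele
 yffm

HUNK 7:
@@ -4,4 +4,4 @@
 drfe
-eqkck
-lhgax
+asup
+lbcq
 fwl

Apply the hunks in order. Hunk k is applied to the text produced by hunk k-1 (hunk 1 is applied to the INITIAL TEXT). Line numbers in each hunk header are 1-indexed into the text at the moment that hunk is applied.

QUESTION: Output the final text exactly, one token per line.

Answer: dbxn
qer
nyxsa
drfe
asup
lbcq
fwl
jycc
vydmn
lkc
gpoo
ele
yffm
hqgl
btddc

Derivation:
Hunk 1: at line 8 remove [bhigm] add [jycc,vydmn,kjpc] -> 16 lines: dbxn qer nyxsa eisj jddt xgc lhgax fwl jycc vydmn kjpc lqv antbd ope foiq btddc
Hunk 2: at line 3 remove [eisj,jddt,xgc] add [drfe,eqkck] -> 15 lines: dbxn qer nyxsa drfe eqkck lhgax fwl jycc vydmn kjpc lqv antbd ope foiq btddc
Hunk 3: at line 8 remove [kjpc,lqv,antbd] add [ychb,rrp] -> 14 lines: dbxn qer nyxsa drfe eqkck lhgax fwl jycc vydmn ychb rrp ope foiq btddc
Hunk 4: at line 9 remove [rrp,ope] add [taos] -> 13 lines: dbxn qer nyxsa drfe eqkck lhgax fwl jycc vydmn ychb taos foiq btddc
Hunk 5: at line 11 remove [foiq] add [yffm,hqgl] -> 14 lines: dbxn qer nyxsa drfe eqkck lhgax fwl jycc vydmn ychb taos yffm hqgl btddc
Hunk 6: at line 9 remove [ychb,taos] add [lkc,gpoo,ele] -> 15 lines: dbxn qer nyxsa drfe eqkck lhgax fwl jycc vydmn lkc gpoo ele yffm hqgl btddc
Hunk 7: at line 4 remove [eqkck,lhgax] add [asup,lbcq] -> 15 lines: dbxn qer nyxsa drfe asup lbcq fwl jycc vydmn lkc gpoo ele yffm hqgl btddc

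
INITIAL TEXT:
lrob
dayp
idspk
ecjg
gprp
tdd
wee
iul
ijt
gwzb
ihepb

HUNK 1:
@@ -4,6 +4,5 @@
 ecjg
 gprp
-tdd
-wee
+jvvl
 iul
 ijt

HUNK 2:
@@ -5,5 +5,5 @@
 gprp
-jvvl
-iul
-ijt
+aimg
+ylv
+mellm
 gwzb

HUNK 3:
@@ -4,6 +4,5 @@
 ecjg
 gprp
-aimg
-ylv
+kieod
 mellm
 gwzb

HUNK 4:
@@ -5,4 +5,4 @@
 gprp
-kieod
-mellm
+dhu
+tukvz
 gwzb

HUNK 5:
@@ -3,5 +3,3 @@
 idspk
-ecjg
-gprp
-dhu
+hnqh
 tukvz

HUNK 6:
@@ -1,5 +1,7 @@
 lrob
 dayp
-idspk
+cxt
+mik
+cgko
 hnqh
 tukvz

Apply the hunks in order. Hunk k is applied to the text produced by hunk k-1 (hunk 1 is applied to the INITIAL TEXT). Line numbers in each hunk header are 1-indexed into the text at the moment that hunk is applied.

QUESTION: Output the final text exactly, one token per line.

Answer: lrob
dayp
cxt
mik
cgko
hnqh
tukvz
gwzb
ihepb

Derivation:
Hunk 1: at line 4 remove [tdd,wee] add [jvvl] -> 10 lines: lrob dayp idspk ecjg gprp jvvl iul ijt gwzb ihepb
Hunk 2: at line 5 remove [jvvl,iul,ijt] add [aimg,ylv,mellm] -> 10 lines: lrob dayp idspk ecjg gprp aimg ylv mellm gwzb ihepb
Hunk 3: at line 4 remove [aimg,ylv] add [kieod] -> 9 lines: lrob dayp idspk ecjg gprp kieod mellm gwzb ihepb
Hunk 4: at line 5 remove [kieod,mellm] add [dhu,tukvz] -> 9 lines: lrob dayp idspk ecjg gprp dhu tukvz gwzb ihepb
Hunk 5: at line 3 remove [ecjg,gprp,dhu] add [hnqh] -> 7 lines: lrob dayp idspk hnqh tukvz gwzb ihepb
Hunk 6: at line 1 remove [idspk] add [cxt,mik,cgko] -> 9 lines: lrob dayp cxt mik cgko hnqh tukvz gwzb ihepb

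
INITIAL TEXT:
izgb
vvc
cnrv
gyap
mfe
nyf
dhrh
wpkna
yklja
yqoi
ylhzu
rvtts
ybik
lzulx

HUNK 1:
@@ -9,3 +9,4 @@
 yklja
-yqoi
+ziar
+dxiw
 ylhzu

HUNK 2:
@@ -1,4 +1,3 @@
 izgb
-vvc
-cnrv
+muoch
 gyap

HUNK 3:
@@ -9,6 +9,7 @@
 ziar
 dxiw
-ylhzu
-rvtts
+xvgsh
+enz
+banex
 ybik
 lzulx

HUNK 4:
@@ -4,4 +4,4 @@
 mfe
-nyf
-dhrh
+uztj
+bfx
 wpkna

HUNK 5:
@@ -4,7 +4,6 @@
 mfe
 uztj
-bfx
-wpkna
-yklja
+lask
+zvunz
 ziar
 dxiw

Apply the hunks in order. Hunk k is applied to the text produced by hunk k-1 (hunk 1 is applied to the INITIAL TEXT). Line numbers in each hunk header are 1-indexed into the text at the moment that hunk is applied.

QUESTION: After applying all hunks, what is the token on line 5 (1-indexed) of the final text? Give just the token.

Answer: uztj

Derivation:
Hunk 1: at line 9 remove [yqoi] add [ziar,dxiw] -> 15 lines: izgb vvc cnrv gyap mfe nyf dhrh wpkna yklja ziar dxiw ylhzu rvtts ybik lzulx
Hunk 2: at line 1 remove [vvc,cnrv] add [muoch] -> 14 lines: izgb muoch gyap mfe nyf dhrh wpkna yklja ziar dxiw ylhzu rvtts ybik lzulx
Hunk 3: at line 9 remove [ylhzu,rvtts] add [xvgsh,enz,banex] -> 15 lines: izgb muoch gyap mfe nyf dhrh wpkna yklja ziar dxiw xvgsh enz banex ybik lzulx
Hunk 4: at line 4 remove [nyf,dhrh] add [uztj,bfx] -> 15 lines: izgb muoch gyap mfe uztj bfx wpkna yklja ziar dxiw xvgsh enz banex ybik lzulx
Hunk 5: at line 4 remove [bfx,wpkna,yklja] add [lask,zvunz] -> 14 lines: izgb muoch gyap mfe uztj lask zvunz ziar dxiw xvgsh enz banex ybik lzulx
Final line 5: uztj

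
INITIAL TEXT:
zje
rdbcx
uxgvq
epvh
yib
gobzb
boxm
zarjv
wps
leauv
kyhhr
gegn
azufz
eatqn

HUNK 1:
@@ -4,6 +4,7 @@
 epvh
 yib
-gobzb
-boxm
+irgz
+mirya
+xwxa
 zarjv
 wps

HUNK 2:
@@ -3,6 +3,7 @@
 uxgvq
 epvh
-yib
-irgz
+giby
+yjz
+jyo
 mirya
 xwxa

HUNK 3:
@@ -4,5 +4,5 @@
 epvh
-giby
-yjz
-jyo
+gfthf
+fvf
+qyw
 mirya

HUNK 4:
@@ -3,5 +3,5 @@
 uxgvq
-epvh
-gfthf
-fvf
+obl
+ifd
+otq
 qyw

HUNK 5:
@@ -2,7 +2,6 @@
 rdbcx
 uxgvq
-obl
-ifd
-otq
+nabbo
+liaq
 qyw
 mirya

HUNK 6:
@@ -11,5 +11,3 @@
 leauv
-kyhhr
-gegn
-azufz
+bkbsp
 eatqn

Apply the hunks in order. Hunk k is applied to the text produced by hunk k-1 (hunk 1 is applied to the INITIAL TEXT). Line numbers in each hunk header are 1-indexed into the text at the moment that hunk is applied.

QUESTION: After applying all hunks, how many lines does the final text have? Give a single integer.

Answer: 13

Derivation:
Hunk 1: at line 4 remove [gobzb,boxm] add [irgz,mirya,xwxa] -> 15 lines: zje rdbcx uxgvq epvh yib irgz mirya xwxa zarjv wps leauv kyhhr gegn azufz eatqn
Hunk 2: at line 3 remove [yib,irgz] add [giby,yjz,jyo] -> 16 lines: zje rdbcx uxgvq epvh giby yjz jyo mirya xwxa zarjv wps leauv kyhhr gegn azufz eatqn
Hunk 3: at line 4 remove [giby,yjz,jyo] add [gfthf,fvf,qyw] -> 16 lines: zje rdbcx uxgvq epvh gfthf fvf qyw mirya xwxa zarjv wps leauv kyhhr gegn azufz eatqn
Hunk 4: at line 3 remove [epvh,gfthf,fvf] add [obl,ifd,otq] -> 16 lines: zje rdbcx uxgvq obl ifd otq qyw mirya xwxa zarjv wps leauv kyhhr gegn azufz eatqn
Hunk 5: at line 2 remove [obl,ifd,otq] add [nabbo,liaq] -> 15 lines: zje rdbcx uxgvq nabbo liaq qyw mirya xwxa zarjv wps leauv kyhhr gegn azufz eatqn
Hunk 6: at line 11 remove [kyhhr,gegn,azufz] add [bkbsp] -> 13 lines: zje rdbcx uxgvq nabbo liaq qyw mirya xwxa zarjv wps leauv bkbsp eatqn
Final line count: 13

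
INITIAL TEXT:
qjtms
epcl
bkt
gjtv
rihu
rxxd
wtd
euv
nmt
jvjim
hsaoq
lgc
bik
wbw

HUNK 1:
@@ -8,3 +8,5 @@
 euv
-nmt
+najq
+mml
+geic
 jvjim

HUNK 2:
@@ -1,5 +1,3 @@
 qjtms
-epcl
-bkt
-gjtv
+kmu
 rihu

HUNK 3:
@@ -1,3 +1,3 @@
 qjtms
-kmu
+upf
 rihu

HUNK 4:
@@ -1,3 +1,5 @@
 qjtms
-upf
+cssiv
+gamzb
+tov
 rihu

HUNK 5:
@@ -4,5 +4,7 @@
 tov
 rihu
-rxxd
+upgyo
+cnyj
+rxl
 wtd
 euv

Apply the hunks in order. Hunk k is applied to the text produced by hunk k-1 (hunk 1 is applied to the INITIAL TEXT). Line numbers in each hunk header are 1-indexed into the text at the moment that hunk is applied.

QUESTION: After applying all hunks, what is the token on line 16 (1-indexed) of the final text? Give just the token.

Answer: lgc

Derivation:
Hunk 1: at line 8 remove [nmt] add [najq,mml,geic] -> 16 lines: qjtms epcl bkt gjtv rihu rxxd wtd euv najq mml geic jvjim hsaoq lgc bik wbw
Hunk 2: at line 1 remove [epcl,bkt,gjtv] add [kmu] -> 14 lines: qjtms kmu rihu rxxd wtd euv najq mml geic jvjim hsaoq lgc bik wbw
Hunk 3: at line 1 remove [kmu] add [upf] -> 14 lines: qjtms upf rihu rxxd wtd euv najq mml geic jvjim hsaoq lgc bik wbw
Hunk 4: at line 1 remove [upf] add [cssiv,gamzb,tov] -> 16 lines: qjtms cssiv gamzb tov rihu rxxd wtd euv najq mml geic jvjim hsaoq lgc bik wbw
Hunk 5: at line 4 remove [rxxd] add [upgyo,cnyj,rxl] -> 18 lines: qjtms cssiv gamzb tov rihu upgyo cnyj rxl wtd euv najq mml geic jvjim hsaoq lgc bik wbw
Final line 16: lgc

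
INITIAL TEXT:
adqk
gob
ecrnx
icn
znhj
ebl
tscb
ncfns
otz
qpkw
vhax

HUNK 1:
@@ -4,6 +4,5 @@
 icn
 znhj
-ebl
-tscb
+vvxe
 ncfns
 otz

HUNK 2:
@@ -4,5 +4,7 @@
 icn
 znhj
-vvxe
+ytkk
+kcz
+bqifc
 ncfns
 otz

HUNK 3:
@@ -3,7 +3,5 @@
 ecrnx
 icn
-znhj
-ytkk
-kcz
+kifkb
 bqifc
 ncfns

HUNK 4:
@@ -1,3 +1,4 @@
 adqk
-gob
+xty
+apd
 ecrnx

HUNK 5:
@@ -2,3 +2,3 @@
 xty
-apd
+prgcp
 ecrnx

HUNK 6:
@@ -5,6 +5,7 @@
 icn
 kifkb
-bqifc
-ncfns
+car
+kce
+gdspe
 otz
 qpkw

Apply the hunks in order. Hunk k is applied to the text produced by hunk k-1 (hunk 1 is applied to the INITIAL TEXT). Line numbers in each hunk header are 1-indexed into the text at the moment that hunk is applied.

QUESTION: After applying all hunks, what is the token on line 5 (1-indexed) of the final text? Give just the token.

Hunk 1: at line 4 remove [ebl,tscb] add [vvxe] -> 10 lines: adqk gob ecrnx icn znhj vvxe ncfns otz qpkw vhax
Hunk 2: at line 4 remove [vvxe] add [ytkk,kcz,bqifc] -> 12 lines: adqk gob ecrnx icn znhj ytkk kcz bqifc ncfns otz qpkw vhax
Hunk 3: at line 3 remove [znhj,ytkk,kcz] add [kifkb] -> 10 lines: adqk gob ecrnx icn kifkb bqifc ncfns otz qpkw vhax
Hunk 4: at line 1 remove [gob] add [xty,apd] -> 11 lines: adqk xty apd ecrnx icn kifkb bqifc ncfns otz qpkw vhax
Hunk 5: at line 2 remove [apd] add [prgcp] -> 11 lines: adqk xty prgcp ecrnx icn kifkb bqifc ncfns otz qpkw vhax
Hunk 6: at line 5 remove [bqifc,ncfns] add [car,kce,gdspe] -> 12 lines: adqk xty prgcp ecrnx icn kifkb car kce gdspe otz qpkw vhax
Final line 5: icn

Answer: icn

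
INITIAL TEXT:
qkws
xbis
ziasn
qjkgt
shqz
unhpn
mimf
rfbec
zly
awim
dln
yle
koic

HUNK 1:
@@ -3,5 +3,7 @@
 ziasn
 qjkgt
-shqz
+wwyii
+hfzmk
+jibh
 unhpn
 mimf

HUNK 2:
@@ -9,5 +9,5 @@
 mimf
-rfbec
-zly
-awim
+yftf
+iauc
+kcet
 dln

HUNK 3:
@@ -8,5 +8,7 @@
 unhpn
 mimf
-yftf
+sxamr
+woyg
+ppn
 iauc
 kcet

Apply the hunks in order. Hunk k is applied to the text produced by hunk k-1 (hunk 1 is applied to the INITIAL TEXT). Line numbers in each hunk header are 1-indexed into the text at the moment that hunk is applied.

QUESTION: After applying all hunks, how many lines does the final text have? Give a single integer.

Answer: 17

Derivation:
Hunk 1: at line 3 remove [shqz] add [wwyii,hfzmk,jibh] -> 15 lines: qkws xbis ziasn qjkgt wwyii hfzmk jibh unhpn mimf rfbec zly awim dln yle koic
Hunk 2: at line 9 remove [rfbec,zly,awim] add [yftf,iauc,kcet] -> 15 lines: qkws xbis ziasn qjkgt wwyii hfzmk jibh unhpn mimf yftf iauc kcet dln yle koic
Hunk 3: at line 8 remove [yftf] add [sxamr,woyg,ppn] -> 17 lines: qkws xbis ziasn qjkgt wwyii hfzmk jibh unhpn mimf sxamr woyg ppn iauc kcet dln yle koic
Final line count: 17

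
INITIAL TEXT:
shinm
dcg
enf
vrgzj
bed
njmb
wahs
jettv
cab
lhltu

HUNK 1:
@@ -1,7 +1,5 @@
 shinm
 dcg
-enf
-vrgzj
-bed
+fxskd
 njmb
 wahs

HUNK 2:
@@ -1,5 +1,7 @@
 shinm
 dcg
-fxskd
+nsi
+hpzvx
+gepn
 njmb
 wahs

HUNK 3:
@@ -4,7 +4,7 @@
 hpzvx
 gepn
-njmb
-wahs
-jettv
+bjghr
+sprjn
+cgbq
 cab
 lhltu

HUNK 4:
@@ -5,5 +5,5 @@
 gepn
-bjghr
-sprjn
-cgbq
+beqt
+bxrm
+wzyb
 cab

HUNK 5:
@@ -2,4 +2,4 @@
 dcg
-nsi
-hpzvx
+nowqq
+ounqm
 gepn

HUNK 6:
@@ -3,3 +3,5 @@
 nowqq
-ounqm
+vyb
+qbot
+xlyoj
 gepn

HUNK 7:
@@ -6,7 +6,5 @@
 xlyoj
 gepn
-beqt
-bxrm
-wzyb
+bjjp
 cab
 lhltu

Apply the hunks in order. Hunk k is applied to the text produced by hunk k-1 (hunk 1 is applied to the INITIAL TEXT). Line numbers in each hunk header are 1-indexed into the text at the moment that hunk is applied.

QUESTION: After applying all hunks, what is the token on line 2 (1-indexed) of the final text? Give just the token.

Answer: dcg

Derivation:
Hunk 1: at line 1 remove [enf,vrgzj,bed] add [fxskd] -> 8 lines: shinm dcg fxskd njmb wahs jettv cab lhltu
Hunk 2: at line 1 remove [fxskd] add [nsi,hpzvx,gepn] -> 10 lines: shinm dcg nsi hpzvx gepn njmb wahs jettv cab lhltu
Hunk 3: at line 4 remove [njmb,wahs,jettv] add [bjghr,sprjn,cgbq] -> 10 lines: shinm dcg nsi hpzvx gepn bjghr sprjn cgbq cab lhltu
Hunk 4: at line 5 remove [bjghr,sprjn,cgbq] add [beqt,bxrm,wzyb] -> 10 lines: shinm dcg nsi hpzvx gepn beqt bxrm wzyb cab lhltu
Hunk 5: at line 2 remove [nsi,hpzvx] add [nowqq,ounqm] -> 10 lines: shinm dcg nowqq ounqm gepn beqt bxrm wzyb cab lhltu
Hunk 6: at line 3 remove [ounqm] add [vyb,qbot,xlyoj] -> 12 lines: shinm dcg nowqq vyb qbot xlyoj gepn beqt bxrm wzyb cab lhltu
Hunk 7: at line 6 remove [beqt,bxrm,wzyb] add [bjjp] -> 10 lines: shinm dcg nowqq vyb qbot xlyoj gepn bjjp cab lhltu
Final line 2: dcg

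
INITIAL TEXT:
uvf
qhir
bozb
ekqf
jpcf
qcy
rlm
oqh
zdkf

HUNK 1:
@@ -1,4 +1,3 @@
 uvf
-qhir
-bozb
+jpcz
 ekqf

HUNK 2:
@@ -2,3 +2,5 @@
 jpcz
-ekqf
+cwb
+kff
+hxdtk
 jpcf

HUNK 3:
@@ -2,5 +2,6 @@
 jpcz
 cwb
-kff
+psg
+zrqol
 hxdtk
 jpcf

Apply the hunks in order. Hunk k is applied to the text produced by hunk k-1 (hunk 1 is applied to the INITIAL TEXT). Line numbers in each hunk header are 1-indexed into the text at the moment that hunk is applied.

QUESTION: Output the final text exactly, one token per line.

Hunk 1: at line 1 remove [qhir,bozb] add [jpcz] -> 8 lines: uvf jpcz ekqf jpcf qcy rlm oqh zdkf
Hunk 2: at line 2 remove [ekqf] add [cwb,kff,hxdtk] -> 10 lines: uvf jpcz cwb kff hxdtk jpcf qcy rlm oqh zdkf
Hunk 3: at line 2 remove [kff] add [psg,zrqol] -> 11 lines: uvf jpcz cwb psg zrqol hxdtk jpcf qcy rlm oqh zdkf

Answer: uvf
jpcz
cwb
psg
zrqol
hxdtk
jpcf
qcy
rlm
oqh
zdkf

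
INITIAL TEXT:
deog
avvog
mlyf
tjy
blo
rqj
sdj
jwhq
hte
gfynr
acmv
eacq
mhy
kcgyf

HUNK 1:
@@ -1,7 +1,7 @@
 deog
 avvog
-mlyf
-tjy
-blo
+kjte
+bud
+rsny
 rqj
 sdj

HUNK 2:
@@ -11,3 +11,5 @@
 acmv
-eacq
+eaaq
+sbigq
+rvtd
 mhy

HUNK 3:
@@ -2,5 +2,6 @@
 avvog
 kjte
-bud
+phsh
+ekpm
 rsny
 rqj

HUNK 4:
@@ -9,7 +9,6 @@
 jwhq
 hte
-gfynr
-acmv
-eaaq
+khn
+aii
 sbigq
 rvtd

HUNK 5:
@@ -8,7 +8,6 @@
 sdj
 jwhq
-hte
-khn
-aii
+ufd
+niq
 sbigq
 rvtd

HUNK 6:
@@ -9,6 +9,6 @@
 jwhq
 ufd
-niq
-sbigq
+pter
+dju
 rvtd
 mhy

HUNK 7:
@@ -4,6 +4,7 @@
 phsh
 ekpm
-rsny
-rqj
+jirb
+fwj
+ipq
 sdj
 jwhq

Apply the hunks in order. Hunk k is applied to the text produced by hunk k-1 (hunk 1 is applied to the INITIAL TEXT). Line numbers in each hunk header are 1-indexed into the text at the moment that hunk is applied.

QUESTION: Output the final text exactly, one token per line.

Hunk 1: at line 1 remove [mlyf,tjy,blo] add [kjte,bud,rsny] -> 14 lines: deog avvog kjte bud rsny rqj sdj jwhq hte gfynr acmv eacq mhy kcgyf
Hunk 2: at line 11 remove [eacq] add [eaaq,sbigq,rvtd] -> 16 lines: deog avvog kjte bud rsny rqj sdj jwhq hte gfynr acmv eaaq sbigq rvtd mhy kcgyf
Hunk 3: at line 2 remove [bud] add [phsh,ekpm] -> 17 lines: deog avvog kjte phsh ekpm rsny rqj sdj jwhq hte gfynr acmv eaaq sbigq rvtd mhy kcgyf
Hunk 4: at line 9 remove [gfynr,acmv,eaaq] add [khn,aii] -> 16 lines: deog avvog kjte phsh ekpm rsny rqj sdj jwhq hte khn aii sbigq rvtd mhy kcgyf
Hunk 5: at line 8 remove [hte,khn,aii] add [ufd,niq] -> 15 lines: deog avvog kjte phsh ekpm rsny rqj sdj jwhq ufd niq sbigq rvtd mhy kcgyf
Hunk 6: at line 9 remove [niq,sbigq] add [pter,dju] -> 15 lines: deog avvog kjte phsh ekpm rsny rqj sdj jwhq ufd pter dju rvtd mhy kcgyf
Hunk 7: at line 4 remove [rsny,rqj] add [jirb,fwj,ipq] -> 16 lines: deog avvog kjte phsh ekpm jirb fwj ipq sdj jwhq ufd pter dju rvtd mhy kcgyf

Answer: deog
avvog
kjte
phsh
ekpm
jirb
fwj
ipq
sdj
jwhq
ufd
pter
dju
rvtd
mhy
kcgyf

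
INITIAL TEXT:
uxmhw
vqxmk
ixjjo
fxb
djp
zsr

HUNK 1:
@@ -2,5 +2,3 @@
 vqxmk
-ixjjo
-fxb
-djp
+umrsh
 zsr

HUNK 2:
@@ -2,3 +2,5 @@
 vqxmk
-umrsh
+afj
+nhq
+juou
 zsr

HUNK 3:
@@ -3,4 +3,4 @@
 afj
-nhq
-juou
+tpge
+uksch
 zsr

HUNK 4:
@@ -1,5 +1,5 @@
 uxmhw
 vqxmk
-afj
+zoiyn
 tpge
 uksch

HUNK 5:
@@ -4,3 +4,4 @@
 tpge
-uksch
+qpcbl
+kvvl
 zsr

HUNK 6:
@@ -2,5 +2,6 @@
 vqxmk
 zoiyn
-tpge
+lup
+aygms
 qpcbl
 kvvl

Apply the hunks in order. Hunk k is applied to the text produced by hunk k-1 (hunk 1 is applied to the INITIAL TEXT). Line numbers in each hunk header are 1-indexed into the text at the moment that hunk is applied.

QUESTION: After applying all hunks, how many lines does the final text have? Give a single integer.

Hunk 1: at line 2 remove [ixjjo,fxb,djp] add [umrsh] -> 4 lines: uxmhw vqxmk umrsh zsr
Hunk 2: at line 2 remove [umrsh] add [afj,nhq,juou] -> 6 lines: uxmhw vqxmk afj nhq juou zsr
Hunk 3: at line 3 remove [nhq,juou] add [tpge,uksch] -> 6 lines: uxmhw vqxmk afj tpge uksch zsr
Hunk 4: at line 1 remove [afj] add [zoiyn] -> 6 lines: uxmhw vqxmk zoiyn tpge uksch zsr
Hunk 5: at line 4 remove [uksch] add [qpcbl,kvvl] -> 7 lines: uxmhw vqxmk zoiyn tpge qpcbl kvvl zsr
Hunk 6: at line 2 remove [tpge] add [lup,aygms] -> 8 lines: uxmhw vqxmk zoiyn lup aygms qpcbl kvvl zsr
Final line count: 8

Answer: 8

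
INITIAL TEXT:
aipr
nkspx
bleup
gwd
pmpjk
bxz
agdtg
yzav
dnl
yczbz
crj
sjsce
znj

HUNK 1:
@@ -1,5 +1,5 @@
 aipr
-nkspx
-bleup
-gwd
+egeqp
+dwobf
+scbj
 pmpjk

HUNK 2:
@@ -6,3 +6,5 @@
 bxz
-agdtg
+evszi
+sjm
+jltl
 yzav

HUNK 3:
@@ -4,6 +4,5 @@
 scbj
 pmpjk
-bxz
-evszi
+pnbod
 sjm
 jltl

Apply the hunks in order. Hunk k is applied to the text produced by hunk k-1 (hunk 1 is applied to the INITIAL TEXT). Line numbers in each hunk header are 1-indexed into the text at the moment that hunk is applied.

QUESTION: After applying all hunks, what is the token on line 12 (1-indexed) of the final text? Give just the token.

Hunk 1: at line 1 remove [nkspx,bleup,gwd] add [egeqp,dwobf,scbj] -> 13 lines: aipr egeqp dwobf scbj pmpjk bxz agdtg yzav dnl yczbz crj sjsce znj
Hunk 2: at line 6 remove [agdtg] add [evszi,sjm,jltl] -> 15 lines: aipr egeqp dwobf scbj pmpjk bxz evszi sjm jltl yzav dnl yczbz crj sjsce znj
Hunk 3: at line 4 remove [bxz,evszi] add [pnbod] -> 14 lines: aipr egeqp dwobf scbj pmpjk pnbod sjm jltl yzav dnl yczbz crj sjsce znj
Final line 12: crj

Answer: crj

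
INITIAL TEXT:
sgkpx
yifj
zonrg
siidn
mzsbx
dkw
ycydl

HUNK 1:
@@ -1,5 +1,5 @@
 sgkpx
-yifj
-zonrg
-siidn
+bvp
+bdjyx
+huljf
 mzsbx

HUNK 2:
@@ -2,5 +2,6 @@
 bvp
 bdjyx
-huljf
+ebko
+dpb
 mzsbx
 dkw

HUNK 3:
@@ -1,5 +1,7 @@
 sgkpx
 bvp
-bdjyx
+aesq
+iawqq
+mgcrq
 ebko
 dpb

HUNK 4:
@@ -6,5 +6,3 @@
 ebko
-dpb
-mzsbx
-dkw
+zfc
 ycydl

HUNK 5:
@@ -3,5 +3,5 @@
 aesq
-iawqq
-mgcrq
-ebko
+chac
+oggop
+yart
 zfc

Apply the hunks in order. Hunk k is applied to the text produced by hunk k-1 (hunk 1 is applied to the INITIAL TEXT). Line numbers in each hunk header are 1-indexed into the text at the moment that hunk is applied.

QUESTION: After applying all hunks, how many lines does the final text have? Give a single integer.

Answer: 8

Derivation:
Hunk 1: at line 1 remove [yifj,zonrg,siidn] add [bvp,bdjyx,huljf] -> 7 lines: sgkpx bvp bdjyx huljf mzsbx dkw ycydl
Hunk 2: at line 2 remove [huljf] add [ebko,dpb] -> 8 lines: sgkpx bvp bdjyx ebko dpb mzsbx dkw ycydl
Hunk 3: at line 1 remove [bdjyx] add [aesq,iawqq,mgcrq] -> 10 lines: sgkpx bvp aesq iawqq mgcrq ebko dpb mzsbx dkw ycydl
Hunk 4: at line 6 remove [dpb,mzsbx,dkw] add [zfc] -> 8 lines: sgkpx bvp aesq iawqq mgcrq ebko zfc ycydl
Hunk 5: at line 3 remove [iawqq,mgcrq,ebko] add [chac,oggop,yart] -> 8 lines: sgkpx bvp aesq chac oggop yart zfc ycydl
Final line count: 8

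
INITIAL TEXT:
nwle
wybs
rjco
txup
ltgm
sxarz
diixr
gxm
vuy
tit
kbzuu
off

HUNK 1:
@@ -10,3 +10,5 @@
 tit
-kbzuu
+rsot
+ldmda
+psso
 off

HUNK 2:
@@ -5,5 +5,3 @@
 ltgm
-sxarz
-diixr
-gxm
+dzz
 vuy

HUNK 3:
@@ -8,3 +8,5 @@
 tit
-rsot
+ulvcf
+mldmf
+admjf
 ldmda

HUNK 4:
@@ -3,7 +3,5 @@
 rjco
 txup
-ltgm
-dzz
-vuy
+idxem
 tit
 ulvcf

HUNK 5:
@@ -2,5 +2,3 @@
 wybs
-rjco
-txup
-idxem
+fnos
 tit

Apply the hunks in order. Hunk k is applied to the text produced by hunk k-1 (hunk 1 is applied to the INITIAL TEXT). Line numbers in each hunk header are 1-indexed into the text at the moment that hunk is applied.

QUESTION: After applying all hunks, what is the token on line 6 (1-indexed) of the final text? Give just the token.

Hunk 1: at line 10 remove [kbzuu] add [rsot,ldmda,psso] -> 14 lines: nwle wybs rjco txup ltgm sxarz diixr gxm vuy tit rsot ldmda psso off
Hunk 2: at line 5 remove [sxarz,diixr,gxm] add [dzz] -> 12 lines: nwle wybs rjco txup ltgm dzz vuy tit rsot ldmda psso off
Hunk 3: at line 8 remove [rsot] add [ulvcf,mldmf,admjf] -> 14 lines: nwle wybs rjco txup ltgm dzz vuy tit ulvcf mldmf admjf ldmda psso off
Hunk 4: at line 3 remove [ltgm,dzz,vuy] add [idxem] -> 12 lines: nwle wybs rjco txup idxem tit ulvcf mldmf admjf ldmda psso off
Hunk 5: at line 2 remove [rjco,txup,idxem] add [fnos] -> 10 lines: nwle wybs fnos tit ulvcf mldmf admjf ldmda psso off
Final line 6: mldmf

Answer: mldmf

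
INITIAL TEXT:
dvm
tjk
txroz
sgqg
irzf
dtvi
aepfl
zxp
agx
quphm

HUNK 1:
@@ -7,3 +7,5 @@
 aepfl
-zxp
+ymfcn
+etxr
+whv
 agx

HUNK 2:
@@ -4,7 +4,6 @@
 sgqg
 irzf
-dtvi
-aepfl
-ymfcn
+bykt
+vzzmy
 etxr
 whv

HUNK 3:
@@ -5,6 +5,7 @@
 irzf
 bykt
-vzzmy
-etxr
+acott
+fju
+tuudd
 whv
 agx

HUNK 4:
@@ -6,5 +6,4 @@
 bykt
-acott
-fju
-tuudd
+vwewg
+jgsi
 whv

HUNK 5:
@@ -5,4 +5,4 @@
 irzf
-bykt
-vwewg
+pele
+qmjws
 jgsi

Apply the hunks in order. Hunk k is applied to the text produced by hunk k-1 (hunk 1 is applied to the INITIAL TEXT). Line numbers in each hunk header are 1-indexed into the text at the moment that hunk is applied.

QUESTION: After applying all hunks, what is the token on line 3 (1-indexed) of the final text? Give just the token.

Answer: txroz

Derivation:
Hunk 1: at line 7 remove [zxp] add [ymfcn,etxr,whv] -> 12 lines: dvm tjk txroz sgqg irzf dtvi aepfl ymfcn etxr whv agx quphm
Hunk 2: at line 4 remove [dtvi,aepfl,ymfcn] add [bykt,vzzmy] -> 11 lines: dvm tjk txroz sgqg irzf bykt vzzmy etxr whv agx quphm
Hunk 3: at line 5 remove [vzzmy,etxr] add [acott,fju,tuudd] -> 12 lines: dvm tjk txroz sgqg irzf bykt acott fju tuudd whv agx quphm
Hunk 4: at line 6 remove [acott,fju,tuudd] add [vwewg,jgsi] -> 11 lines: dvm tjk txroz sgqg irzf bykt vwewg jgsi whv agx quphm
Hunk 5: at line 5 remove [bykt,vwewg] add [pele,qmjws] -> 11 lines: dvm tjk txroz sgqg irzf pele qmjws jgsi whv agx quphm
Final line 3: txroz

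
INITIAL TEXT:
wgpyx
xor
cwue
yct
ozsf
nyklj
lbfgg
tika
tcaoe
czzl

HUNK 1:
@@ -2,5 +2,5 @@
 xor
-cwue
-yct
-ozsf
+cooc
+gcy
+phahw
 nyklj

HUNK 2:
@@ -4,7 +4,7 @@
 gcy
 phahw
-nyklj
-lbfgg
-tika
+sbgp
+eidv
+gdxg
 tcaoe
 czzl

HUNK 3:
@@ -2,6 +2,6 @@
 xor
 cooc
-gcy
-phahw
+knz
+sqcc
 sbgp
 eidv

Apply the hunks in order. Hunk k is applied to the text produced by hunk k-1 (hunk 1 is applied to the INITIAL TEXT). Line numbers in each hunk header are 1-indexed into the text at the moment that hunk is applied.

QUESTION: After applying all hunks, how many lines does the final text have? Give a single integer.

Hunk 1: at line 2 remove [cwue,yct,ozsf] add [cooc,gcy,phahw] -> 10 lines: wgpyx xor cooc gcy phahw nyklj lbfgg tika tcaoe czzl
Hunk 2: at line 4 remove [nyklj,lbfgg,tika] add [sbgp,eidv,gdxg] -> 10 lines: wgpyx xor cooc gcy phahw sbgp eidv gdxg tcaoe czzl
Hunk 3: at line 2 remove [gcy,phahw] add [knz,sqcc] -> 10 lines: wgpyx xor cooc knz sqcc sbgp eidv gdxg tcaoe czzl
Final line count: 10

Answer: 10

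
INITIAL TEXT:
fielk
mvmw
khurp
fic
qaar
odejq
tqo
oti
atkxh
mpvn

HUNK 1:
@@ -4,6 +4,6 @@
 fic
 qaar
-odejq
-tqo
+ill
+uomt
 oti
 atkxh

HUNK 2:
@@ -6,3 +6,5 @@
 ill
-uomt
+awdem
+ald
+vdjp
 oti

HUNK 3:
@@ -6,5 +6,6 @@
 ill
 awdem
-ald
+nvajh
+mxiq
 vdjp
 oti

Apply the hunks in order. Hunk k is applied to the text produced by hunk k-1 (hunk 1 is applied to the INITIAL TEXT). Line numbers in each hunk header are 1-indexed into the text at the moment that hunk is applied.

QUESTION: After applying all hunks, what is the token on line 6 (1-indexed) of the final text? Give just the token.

Hunk 1: at line 4 remove [odejq,tqo] add [ill,uomt] -> 10 lines: fielk mvmw khurp fic qaar ill uomt oti atkxh mpvn
Hunk 2: at line 6 remove [uomt] add [awdem,ald,vdjp] -> 12 lines: fielk mvmw khurp fic qaar ill awdem ald vdjp oti atkxh mpvn
Hunk 3: at line 6 remove [ald] add [nvajh,mxiq] -> 13 lines: fielk mvmw khurp fic qaar ill awdem nvajh mxiq vdjp oti atkxh mpvn
Final line 6: ill

Answer: ill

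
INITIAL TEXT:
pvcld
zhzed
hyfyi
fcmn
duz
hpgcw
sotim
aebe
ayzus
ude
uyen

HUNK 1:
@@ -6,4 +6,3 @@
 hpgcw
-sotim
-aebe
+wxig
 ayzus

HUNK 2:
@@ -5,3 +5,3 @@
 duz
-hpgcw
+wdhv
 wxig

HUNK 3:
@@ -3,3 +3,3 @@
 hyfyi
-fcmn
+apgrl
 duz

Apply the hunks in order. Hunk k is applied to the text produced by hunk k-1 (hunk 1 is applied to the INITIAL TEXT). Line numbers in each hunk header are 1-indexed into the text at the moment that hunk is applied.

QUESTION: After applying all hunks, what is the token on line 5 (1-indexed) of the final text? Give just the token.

Hunk 1: at line 6 remove [sotim,aebe] add [wxig] -> 10 lines: pvcld zhzed hyfyi fcmn duz hpgcw wxig ayzus ude uyen
Hunk 2: at line 5 remove [hpgcw] add [wdhv] -> 10 lines: pvcld zhzed hyfyi fcmn duz wdhv wxig ayzus ude uyen
Hunk 3: at line 3 remove [fcmn] add [apgrl] -> 10 lines: pvcld zhzed hyfyi apgrl duz wdhv wxig ayzus ude uyen
Final line 5: duz

Answer: duz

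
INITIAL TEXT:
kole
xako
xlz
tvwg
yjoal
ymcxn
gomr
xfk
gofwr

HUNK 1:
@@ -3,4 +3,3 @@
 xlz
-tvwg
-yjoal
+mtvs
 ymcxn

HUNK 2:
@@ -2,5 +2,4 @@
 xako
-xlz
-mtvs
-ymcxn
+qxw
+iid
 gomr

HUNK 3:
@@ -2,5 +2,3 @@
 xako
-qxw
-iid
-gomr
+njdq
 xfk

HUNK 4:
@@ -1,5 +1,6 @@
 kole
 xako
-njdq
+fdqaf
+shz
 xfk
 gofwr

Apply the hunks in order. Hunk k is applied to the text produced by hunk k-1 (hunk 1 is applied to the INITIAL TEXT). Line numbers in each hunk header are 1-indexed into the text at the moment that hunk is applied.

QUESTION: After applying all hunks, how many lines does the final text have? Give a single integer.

Hunk 1: at line 3 remove [tvwg,yjoal] add [mtvs] -> 8 lines: kole xako xlz mtvs ymcxn gomr xfk gofwr
Hunk 2: at line 2 remove [xlz,mtvs,ymcxn] add [qxw,iid] -> 7 lines: kole xako qxw iid gomr xfk gofwr
Hunk 3: at line 2 remove [qxw,iid,gomr] add [njdq] -> 5 lines: kole xako njdq xfk gofwr
Hunk 4: at line 1 remove [njdq] add [fdqaf,shz] -> 6 lines: kole xako fdqaf shz xfk gofwr
Final line count: 6

Answer: 6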